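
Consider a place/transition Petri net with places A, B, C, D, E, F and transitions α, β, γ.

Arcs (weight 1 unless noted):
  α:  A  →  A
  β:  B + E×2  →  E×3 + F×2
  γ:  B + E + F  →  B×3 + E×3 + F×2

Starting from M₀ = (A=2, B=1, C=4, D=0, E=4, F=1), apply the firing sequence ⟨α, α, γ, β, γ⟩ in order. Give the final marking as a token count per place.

(A=2, B=4, C=4, D=0, E=9, F=5)

step 1: fire α:  (A=2, B=1, C=4, D=0, E=4, F=1) → (A=2, B=1, C=4, D=0, E=4, F=1)
step 2: fire α:  (A=2, B=1, C=4, D=0, E=4, F=1) → (A=2, B=1, C=4, D=0, E=4, F=1)
step 3: fire γ:  (A=2, B=1, C=4, D=0, E=4, F=1) → (A=2, B=3, C=4, D=0, E=6, F=2)
step 4: fire β:  (A=2, B=3, C=4, D=0, E=6, F=2) → (A=2, B=2, C=4, D=0, E=7, F=4)
step 5: fire γ:  (A=2, B=2, C=4, D=0, E=7, F=4) → (A=2, B=4, C=4, D=0, E=9, F=5)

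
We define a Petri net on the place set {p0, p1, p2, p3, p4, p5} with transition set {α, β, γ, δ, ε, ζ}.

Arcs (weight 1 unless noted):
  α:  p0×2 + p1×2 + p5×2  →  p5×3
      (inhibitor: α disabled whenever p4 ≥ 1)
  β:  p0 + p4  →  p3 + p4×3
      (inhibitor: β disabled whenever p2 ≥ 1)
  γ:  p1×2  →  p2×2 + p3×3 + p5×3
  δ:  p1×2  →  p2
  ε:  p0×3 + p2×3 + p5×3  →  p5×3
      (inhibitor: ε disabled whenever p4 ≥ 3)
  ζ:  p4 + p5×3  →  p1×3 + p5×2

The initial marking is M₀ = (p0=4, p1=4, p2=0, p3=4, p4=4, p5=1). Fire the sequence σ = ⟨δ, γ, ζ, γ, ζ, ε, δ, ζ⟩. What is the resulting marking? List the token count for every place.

step 1: fire δ:  (p0=4, p1=4, p2=0, p3=4, p4=4, p5=1) → (p0=4, p1=2, p2=1, p3=4, p4=4, p5=1)
step 2: fire γ:  (p0=4, p1=2, p2=1, p3=4, p4=4, p5=1) → (p0=4, p1=0, p2=3, p3=7, p4=4, p5=4)
step 3: fire ζ:  (p0=4, p1=0, p2=3, p3=7, p4=4, p5=4) → (p0=4, p1=3, p2=3, p3=7, p4=3, p5=3)
step 4: fire γ:  (p0=4, p1=3, p2=3, p3=7, p4=3, p5=3) → (p0=4, p1=1, p2=5, p3=10, p4=3, p5=6)
step 5: fire ζ:  (p0=4, p1=1, p2=5, p3=10, p4=3, p5=6) → (p0=4, p1=4, p2=5, p3=10, p4=2, p5=5)
step 6: fire ε:  (p0=4, p1=4, p2=5, p3=10, p4=2, p5=5) → (p0=1, p1=4, p2=2, p3=10, p4=2, p5=5)
step 7: fire δ:  (p0=1, p1=4, p2=2, p3=10, p4=2, p5=5) → (p0=1, p1=2, p2=3, p3=10, p4=2, p5=5)
step 8: fire ζ:  (p0=1, p1=2, p2=3, p3=10, p4=2, p5=5) → (p0=1, p1=5, p2=3, p3=10, p4=1, p5=4)

(p0=1, p1=5, p2=3, p3=10, p4=1, p5=4)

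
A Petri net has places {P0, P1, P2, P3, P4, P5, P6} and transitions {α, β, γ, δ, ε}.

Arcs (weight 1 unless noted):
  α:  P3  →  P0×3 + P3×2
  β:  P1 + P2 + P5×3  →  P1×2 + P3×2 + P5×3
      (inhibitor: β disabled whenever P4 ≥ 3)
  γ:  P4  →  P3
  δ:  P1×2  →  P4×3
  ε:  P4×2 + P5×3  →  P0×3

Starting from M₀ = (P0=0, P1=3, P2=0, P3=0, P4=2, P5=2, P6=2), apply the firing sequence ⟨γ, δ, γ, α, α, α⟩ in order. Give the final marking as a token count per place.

step 1: fire γ:  (P0=0, P1=3, P2=0, P3=0, P4=2, P5=2, P6=2) → (P0=0, P1=3, P2=0, P3=1, P4=1, P5=2, P6=2)
step 2: fire δ:  (P0=0, P1=3, P2=0, P3=1, P4=1, P5=2, P6=2) → (P0=0, P1=1, P2=0, P3=1, P4=4, P5=2, P6=2)
step 3: fire γ:  (P0=0, P1=1, P2=0, P3=1, P4=4, P5=2, P6=2) → (P0=0, P1=1, P2=0, P3=2, P4=3, P5=2, P6=2)
step 4: fire α:  (P0=0, P1=1, P2=0, P3=2, P4=3, P5=2, P6=2) → (P0=3, P1=1, P2=0, P3=3, P4=3, P5=2, P6=2)
step 5: fire α:  (P0=3, P1=1, P2=0, P3=3, P4=3, P5=2, P6=2) → (P0=6, P1=1, P2=0, P3=4, P4=3, P5=2, P6=2)
step 6: fire α:  (P0=6, P1=1, P2=0, P3=4, P4=3, P5=2, P6=2) → (P0=9, P1=1, P2=0, P3=5, P4=3, P5=2, P6=2)

(P0=9, P1=1, P2=0, P3=5, P4=3, P5=2, P6=2)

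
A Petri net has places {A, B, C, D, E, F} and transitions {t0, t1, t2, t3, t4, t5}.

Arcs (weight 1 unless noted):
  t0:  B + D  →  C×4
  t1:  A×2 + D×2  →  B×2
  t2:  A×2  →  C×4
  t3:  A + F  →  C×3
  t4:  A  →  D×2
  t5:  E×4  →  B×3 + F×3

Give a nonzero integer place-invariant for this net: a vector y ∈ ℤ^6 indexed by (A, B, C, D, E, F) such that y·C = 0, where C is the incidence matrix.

y = (A:2, B:3, C:1, D:1, E:3, F:1)

Incidence matrix C (rows=places, cols=transitions):
       t0   t1   t2   t3   t4   t5
    A   0   -2   -2   -1   -1    0
    B  -1    2    0    0    0    3
    C   4    0    4    3    0    0
    D  -1   -2    0    0    2    0
    E   0    0    0    0    0   -4
    F   0    0    0   -1    0    3

Candidate y = [2, 3, 1, 1, 3, 1]; check y·C column-wise:
  col t0: 2·0 + 3·-1 + 1·4 + 1·-1 + 3·0 + 1·0 = 0
  col t1: 2·-2 + 3·2 + 1·0 + 1·-2 + 3·0 + 1·0 = 0
  col t2: 2·-2 + 3·0 + 1·4 + 1·0 + 3·0 + 1·0 = 0
  col t3: 2·-1 + 3·0 + 1·3 + 1·0 + 3·0 + 1·-1 = 0
  col t4: 2·-1 + 3·0 + 1·0 + 1·2 + 3·0 + 1·0 = 0
  col t5: 2·0 + 3·3 + 1·0 + 1·0 + 3·-4 + 1·3 = 0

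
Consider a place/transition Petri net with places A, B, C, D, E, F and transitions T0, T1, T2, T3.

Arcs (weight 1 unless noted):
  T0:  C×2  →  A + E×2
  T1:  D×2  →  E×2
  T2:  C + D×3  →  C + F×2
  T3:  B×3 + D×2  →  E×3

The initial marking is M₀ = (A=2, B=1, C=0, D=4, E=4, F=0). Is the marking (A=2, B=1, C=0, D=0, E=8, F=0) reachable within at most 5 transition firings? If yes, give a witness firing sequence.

step 1: fire T1:  (A=2, B=1, C=0, D=4, E=4, F=0) → (A=2, B=1, C=0, D=2, E=6, F=0)
step 2: fire T1:  (A=2, B=1, C=0, D=2, E=6, F=0) → (A=2, B=1, C=0, D=0, E=8, F=0)

YES — reachable via ⟨T1, T1⟩ (2 firings)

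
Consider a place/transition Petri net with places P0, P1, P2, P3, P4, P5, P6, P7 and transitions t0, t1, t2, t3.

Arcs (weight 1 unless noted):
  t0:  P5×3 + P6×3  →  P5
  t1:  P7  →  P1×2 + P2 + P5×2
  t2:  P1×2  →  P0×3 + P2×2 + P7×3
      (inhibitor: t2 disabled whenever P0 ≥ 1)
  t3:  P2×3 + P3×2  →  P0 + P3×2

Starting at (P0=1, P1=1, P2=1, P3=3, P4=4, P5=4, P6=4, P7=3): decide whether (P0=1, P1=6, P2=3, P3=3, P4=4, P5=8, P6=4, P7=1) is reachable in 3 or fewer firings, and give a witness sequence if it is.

depth 0: 1 marking
depth 1: 3 markings reached so far
depth 2: 5 markings reached so far
depth 3: 8 markings reached so far
target is not among the 8 markings reachable within 3 steps

NO — not reachable within 3 firings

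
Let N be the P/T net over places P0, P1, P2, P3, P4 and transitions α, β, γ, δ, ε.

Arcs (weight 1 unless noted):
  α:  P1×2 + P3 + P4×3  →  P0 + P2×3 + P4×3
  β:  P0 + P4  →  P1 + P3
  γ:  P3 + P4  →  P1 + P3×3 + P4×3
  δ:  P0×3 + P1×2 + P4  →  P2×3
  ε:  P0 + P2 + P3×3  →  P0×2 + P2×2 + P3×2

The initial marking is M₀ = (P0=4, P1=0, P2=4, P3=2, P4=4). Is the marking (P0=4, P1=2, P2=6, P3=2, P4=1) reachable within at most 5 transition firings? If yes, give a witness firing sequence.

depth 0: 1 marking
depth 1: 3 markings reached so far
depth 2: 8 markings reached so far
depth 3: 20 markings reached so far
depth 4: 42 markings reached so far
depth 5: 75 markings reached so far
target is not among the 75 markings reachable within 5 steps

NO — not reachable within 5 firings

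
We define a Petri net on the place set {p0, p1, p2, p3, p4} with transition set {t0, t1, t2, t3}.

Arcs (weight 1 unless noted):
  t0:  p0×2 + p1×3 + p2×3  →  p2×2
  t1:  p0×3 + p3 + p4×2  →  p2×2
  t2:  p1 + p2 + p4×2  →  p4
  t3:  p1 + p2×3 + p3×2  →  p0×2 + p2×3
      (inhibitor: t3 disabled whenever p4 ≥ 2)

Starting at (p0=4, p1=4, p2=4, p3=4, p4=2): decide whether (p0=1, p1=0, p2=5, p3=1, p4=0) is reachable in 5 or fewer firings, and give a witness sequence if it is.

YES — reachable via ⟨t1, t3, t0⟩ (3 firings)

step 1: fire t1:  (p0=4, p1=4, p2=4, p3=4, p4=2) → (p0=1, p1=4, p2=6, p3=3, p4=0)
step 2: fire t3:  (p0=1, p1=4, p2=6, p3=3, p4=0) → (p0=3, p1=3, p2=6, p3=1, p4=0)
step 3: fire t0:  (p0=3, p1=3, p2=6, p3=1, p4=0) → (p0=1, p1=0, p2=5, p3=1, p4=0)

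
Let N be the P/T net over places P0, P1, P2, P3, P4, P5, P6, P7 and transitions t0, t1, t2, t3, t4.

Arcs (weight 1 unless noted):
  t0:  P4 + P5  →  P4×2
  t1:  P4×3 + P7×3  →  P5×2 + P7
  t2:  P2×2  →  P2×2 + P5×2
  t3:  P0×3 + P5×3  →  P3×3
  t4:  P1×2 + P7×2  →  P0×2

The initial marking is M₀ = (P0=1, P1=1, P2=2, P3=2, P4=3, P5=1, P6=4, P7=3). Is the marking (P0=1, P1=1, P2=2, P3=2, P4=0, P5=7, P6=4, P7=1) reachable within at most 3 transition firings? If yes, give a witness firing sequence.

YES — reachable via ⟨t1, t2, t2⟩ (3 firings)

step 1: fire t1:  (P0=1, P1=1, P2=2, P3=2, P4=3, P5=1, P6=4, P7=3) → (P0=1, P1=1, P2=2, P3=2, P4=0, P5=3, P6=4, P7=1)
step 2: fire t2:  (P0=1, P1=1, P2=2, P3=2, P4=0, P5=3, P6=4, P7=1) → (P0=1, P1=1, P2=2, P3=2, P4=0, P5=5, P6=4, P7=1)
step 3: fire t2:  (P0=1, P1=1, P2=2, P3=2, P4=0, P5=5, P6=4, P7=1) → (P0=1, P1=1, P2=2, P3=2, P4=0, P5=7, P6=4, P7=1)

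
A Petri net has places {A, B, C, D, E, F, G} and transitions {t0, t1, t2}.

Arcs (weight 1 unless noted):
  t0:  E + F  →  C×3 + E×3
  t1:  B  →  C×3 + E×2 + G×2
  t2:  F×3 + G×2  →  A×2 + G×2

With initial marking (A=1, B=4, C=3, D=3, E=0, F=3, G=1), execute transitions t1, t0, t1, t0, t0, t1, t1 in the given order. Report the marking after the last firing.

(A=1, B=0, C=24, D=3, E=14, F=0, G=9)

step 1: fire t1:  (A=1, B=4, C=3, D=3, E=0, F=3, G=1) → (A=1, B=3, C=6, D=3, E=2, F=3, G=3)
step 2: fire t0:  (A=1, B=3, C=6, D=3, E=2, F=3, G=3) → (A=1, B=3, C=9, D=3, E=4, F=2, G=3)
step 3: fire t1:  (A=1, B=3, C=9, D=3, E=4, F=2, G=3) → (A=1, B=2, C=12, D=3, E=6, F=2, G=5)
step 4: fire t0:  (A=1, B=2, C=12, D=3, E=6, F=2, G=5) → (A=1, B=2, C=15, D=3, E=8, F=1, G=5)
step 5: fire t0:  (A=1, B=2, C=15, D=3, E=8, F=1, G=5) → (A=1, B=2, C=18, D=3, E=10, F=0, G=5)
step 6: fire t1:  (A=1, B=2, C=18, D=3, E=10, F=0, G=5) → (A=1, B=1, C=21, D=3, E=12, F=0, G=7)
step 7: fire t1:  (A=1, B=1, C=21, D=3, E=12, F=0, G=7) → (A=1, B=0, C=24, D=3, E=14, F=0, G=9)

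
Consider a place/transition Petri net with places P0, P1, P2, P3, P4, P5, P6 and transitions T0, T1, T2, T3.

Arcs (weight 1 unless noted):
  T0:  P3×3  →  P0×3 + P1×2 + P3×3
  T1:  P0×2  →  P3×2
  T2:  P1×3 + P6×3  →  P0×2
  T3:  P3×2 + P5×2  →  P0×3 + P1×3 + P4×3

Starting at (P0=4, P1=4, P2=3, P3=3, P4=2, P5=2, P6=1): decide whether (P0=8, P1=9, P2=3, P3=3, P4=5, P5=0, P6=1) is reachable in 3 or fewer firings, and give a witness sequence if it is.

step 1: fire T0:  (P0=4, P1=4, P2=3, P3=3, P4=2, P5=2, P6=1) → (P0=7, P1=6, P2=3, P3=3, P4=2, P5=2, P6=1)
step 2: fire T1:  (P0=7, P1=6, P2=3, P3=3, P4=2, P5=2, P6=1) → (P0=5, P1=6, P2=3, P3=5, P4=2, P5=2, P6=1)
step 3: fire T3:  (P0=5, P1=6, P2=3, P3=5, P4=2, P5=2, P6=1) → (P0=8, P1=9, P2=3, P3=3, P4=5, P5=0, P6=1)

YES — reachable via ⟨T0, T1, T3⟩ (3 firings)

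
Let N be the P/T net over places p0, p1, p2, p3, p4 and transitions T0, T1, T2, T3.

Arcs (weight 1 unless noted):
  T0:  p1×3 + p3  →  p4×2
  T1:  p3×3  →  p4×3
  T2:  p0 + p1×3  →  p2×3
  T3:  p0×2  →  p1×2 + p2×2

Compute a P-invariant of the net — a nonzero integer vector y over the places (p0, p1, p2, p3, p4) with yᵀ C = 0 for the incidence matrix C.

Incidence matrix C (rows=places, cols=transitions):
       T0   T1   T2   T3
   p0   0    0   -1   -2
   p1  -3    0   -3    2
   p2   0    0    3    2
   p3  -1   -3    0    0
   p4   2    3    0    0

Candidate y = [3, 1, 2, 3, 3]; check y·C column-wise:
  col T0: 3·0 + 1·-3 + 2·0 + 3·-1 + 3·2 = 0
  col T1: 3·0 + 1·0 + 2·0 + 3·-3 + 3·3 = 0
  col T2: 3·-1 + 1·-3 + 2·3 + 3·0 + 3·0 = 0
  col T3: 3·-2 + 1·2 + 2·2 + 3·0 + 3·0 = 0

y = (p0:3, p1:1, p2:2, p3:3, p4:3)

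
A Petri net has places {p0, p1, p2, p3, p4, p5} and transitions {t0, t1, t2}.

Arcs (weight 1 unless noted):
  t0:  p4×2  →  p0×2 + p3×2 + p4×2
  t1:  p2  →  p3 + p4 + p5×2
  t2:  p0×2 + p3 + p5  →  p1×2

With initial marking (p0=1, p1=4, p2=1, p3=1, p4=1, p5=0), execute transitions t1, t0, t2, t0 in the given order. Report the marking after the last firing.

(p0=3, p1=6, p2=0, p3=5, p4=2, p5=1)

step 1: fire t1:  (p0=1, p1=4, p2=1, p3=1, p4=1, p5=0) → (p0=1, p1=4, p2=0, p3=2, p4=2, p5=2)
step 2: fire t0:  (p0=1, p1=4, p2=0, p3=2, p4=2, p5=2) → (p0=3, p1=4, p2=0, p3=4, p4=2, p5=2)
step 3: fire t2:  (p0=3, p1=4, p2=0, p3=4, p4=2, p5=2) → (p0=1, p1=6, p2=0, p3=3, p4=2, p5=1)
step 4: fire t0:  (p0=1, p1=6, p2=0, p3=3, p4=2, p5=1) → (p0=3, p1=6, p2=0, p3=5, p4=2, p5=1)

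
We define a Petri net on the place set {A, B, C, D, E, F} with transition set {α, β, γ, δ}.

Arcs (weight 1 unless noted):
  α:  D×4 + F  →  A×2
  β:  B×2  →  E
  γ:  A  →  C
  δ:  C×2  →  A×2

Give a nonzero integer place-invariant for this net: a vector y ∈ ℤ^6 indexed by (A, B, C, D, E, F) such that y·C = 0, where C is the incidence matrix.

y = (A:2, B:0, C:2, D:1, E:0, F:0)

Incidence matrix C (rows=places, cols=transitions):
        α    β    γ    δ
    A   2    0   -1    2
    B   0   -2    0    0
    C   0    0    1   -2
    D  -4    0    0    0
    E   0    1    0    0
    F  -1    0    0    0

Candidate y = [2, 0, 2, 1, 0, 0]; check y·C column-wise:
  col α: 2·2 + 2·0 + 1·-4 + 0·-1 = 0
  col β: 2·0 + 0·-2 + 2·0 + 1·0 + 0·1 = 0
  col γ: 2·-1 + 2·1 + 1·0 = 0
  col δ: 2·2 + 2·-2 + 1·0 = 0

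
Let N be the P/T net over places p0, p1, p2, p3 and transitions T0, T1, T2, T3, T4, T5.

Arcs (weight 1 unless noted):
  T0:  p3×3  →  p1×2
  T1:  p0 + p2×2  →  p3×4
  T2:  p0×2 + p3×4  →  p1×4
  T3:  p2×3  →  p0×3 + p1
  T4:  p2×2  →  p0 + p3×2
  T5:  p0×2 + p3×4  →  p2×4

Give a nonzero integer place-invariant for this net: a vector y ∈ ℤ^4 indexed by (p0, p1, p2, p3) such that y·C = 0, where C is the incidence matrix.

y = (p0:2, p1:3, p2:3, p3:2)

Incidence matrix C (rows=places, cols=transitions):
       T0   T1   T2   T3   T4   T5
   p0   0   -1   -2    3    1   -2
   p1   2    0    4    1    0    0
   p2   0   -2    0   -3   -2    4
   p3  -3    4   -4    0    2   -4

Candidate y = [2, 3, 3, 2]; check y·C column-wise:
  col T0: 2·0 + 3·2 + 3·0 + 2·-3 = 0
  col T1: 2·-1 + 3·0 + 3·-2 + 2·4 = 0
  col T2: 2·-2 + 3·4 + 3·0 + 2·-4 = 0
  col T3: 2·3 + 3·1 + 3·-3 + 2·0 = 0
  col T4: 2·1 + 3·0 + 3·-2 + 2·2 = 0
  col T5: 2·-2 + 3·0 + 3·4 + 2·-4 = 0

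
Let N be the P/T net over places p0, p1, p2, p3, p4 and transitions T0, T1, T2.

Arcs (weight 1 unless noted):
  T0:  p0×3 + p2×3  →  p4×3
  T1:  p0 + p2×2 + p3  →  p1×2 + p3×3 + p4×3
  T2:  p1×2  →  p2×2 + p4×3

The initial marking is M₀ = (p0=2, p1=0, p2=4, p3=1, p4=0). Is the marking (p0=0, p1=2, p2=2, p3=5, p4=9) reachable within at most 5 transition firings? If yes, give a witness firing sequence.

step 1: fire T1:  (p0=2, p1=0, p2=4, p3=1, p4=0) → (p0=1, p1=2, p2=2, p3=3, p4=3)
step 2: fire T1:  (p0=1, p1=2, p2=2, p3=3, p4=3) → (p0=0, p1=4, p2=0, p3=5, p4=6)
step 3: fire T2:  (p0=0, p1=4, p2=0, p3=5, p4=6) → (p0=0, p1=2, p2=2, p3=5, p4=9)

YES — reachable via ⟨T1, T1, T2⟩ (3 firings)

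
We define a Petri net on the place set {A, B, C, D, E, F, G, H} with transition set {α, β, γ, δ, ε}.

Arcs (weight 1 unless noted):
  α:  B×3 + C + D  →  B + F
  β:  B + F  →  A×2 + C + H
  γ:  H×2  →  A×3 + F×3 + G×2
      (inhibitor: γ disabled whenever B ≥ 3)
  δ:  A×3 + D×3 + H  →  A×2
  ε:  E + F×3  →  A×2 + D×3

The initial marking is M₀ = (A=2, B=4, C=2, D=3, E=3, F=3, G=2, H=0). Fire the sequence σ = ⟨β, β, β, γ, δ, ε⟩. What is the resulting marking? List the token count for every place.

step 1: fire β:  (A=2, B=4, C=2, D=3, E=3, F=3, G=2, H=0) → (A=4, B=3, C=3, D=3, E=3, F=2, G=2, H=1)
step 2: fire β:  (A=4, B=3, C=3, D=3, E=3, F=2, G=2, H=1) → (A=6, B=2, C=4, D=3, E=3, F=1, G=2, H=2)
step 3: fire β:  (A=6, B=2, C=4, D=3, E=3, F=1, G=2, H=2) → (A=8, B=1, C=5, D=3, E=3, F=0, G=2, H=3)
step 4: fire γ:  (A=8, B=1, C=5, D=3, E=3, F=0, G=2, H=3) → (A=11, B=1, C=5, D=3, E=3, F=3, G=4, H=1)
step 5: fire δ:  (A=11, B=1, C=5, D=3, E=3, F=3, G=4, H=1) → (A=10, B=1, C=5, D=0, E=3, F=3, G=4, H=0)
step 6: fire ε:  (A=10, B=1, C=5, D=0, E=3, F=3, G=4, H=0) → (A=12, B=1, C=5, D=3, E=2, F=0, G=4, H=0)

(A=12, B=1, C=5, D=3, E=2, F=0, G=4, H=0)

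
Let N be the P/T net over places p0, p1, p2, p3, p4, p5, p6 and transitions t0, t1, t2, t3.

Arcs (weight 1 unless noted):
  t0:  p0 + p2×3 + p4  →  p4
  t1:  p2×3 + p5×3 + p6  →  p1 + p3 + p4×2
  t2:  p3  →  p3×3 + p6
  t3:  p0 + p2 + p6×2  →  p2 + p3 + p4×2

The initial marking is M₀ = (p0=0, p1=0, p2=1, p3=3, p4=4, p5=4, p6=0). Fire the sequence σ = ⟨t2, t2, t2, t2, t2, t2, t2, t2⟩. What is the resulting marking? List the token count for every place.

step 1: fire t2:  (p0=0, p1=0, p2=1, p3=3, p4=4, p5=4, p6=0) → (p0=0, p1=0, p2=1, p3=5, p4=4, p5=4, p6=1)
step 2: fire t2:  (p0=0, p1=0, p2=1, p3=5, p4=4, p5=4, p6=1) → (p0=0, p1=0, p2=1, p3=7, p4=4, p5=4, p6=2)
step 3: fire t2:  (p0=0, p1=0, p2=1, p3=7, p4=4, p5=4, p6=2) → (p0=0, p1=0, p2=1, p3=9, p4=4, p5=4, p6=3)
step 4: fire t2:  (p0=0, p1=0, p2=1, p3=9, p4=4, p5=4, p6=3) → (p0=0, p1=0, p2=1, p3=11, p4=4, p5=4, p6=4)
step 5: fire t2:  (p0=0, p1=0, p2=1, p3=11, p4=4, p5=4, p6=4) → (p0=0, p1=0, p2=1, p3=13, p4=4, p5=4, p6=5)
step 6: fire t2:  (p0=0, p1=0, p2=1, p3=13, p4=4, p5=4, p6=5) → (p0=0, p1=0, p2=1, p3=15, p4=4, p5=4, p6=6)
step 7: fire t2:  (p0=0, p1=0, p2=1, p3=15, p4=4, p5=4, p6=6) → (p0=0, p1=0, p2=1, p3=17, p4=4, p5=4, p6=7)
step 8: fire t2:  (p0=0, p1=0, p2=1, p3=17, p4=4, p5=4, p6=7) → (p0=0, p1=0, p2=1, p3=19, p4=4, p5=4, p6=8)

(p0=0, p1=0, p2=1, p3=19, p4=4, p5=4, p6=8)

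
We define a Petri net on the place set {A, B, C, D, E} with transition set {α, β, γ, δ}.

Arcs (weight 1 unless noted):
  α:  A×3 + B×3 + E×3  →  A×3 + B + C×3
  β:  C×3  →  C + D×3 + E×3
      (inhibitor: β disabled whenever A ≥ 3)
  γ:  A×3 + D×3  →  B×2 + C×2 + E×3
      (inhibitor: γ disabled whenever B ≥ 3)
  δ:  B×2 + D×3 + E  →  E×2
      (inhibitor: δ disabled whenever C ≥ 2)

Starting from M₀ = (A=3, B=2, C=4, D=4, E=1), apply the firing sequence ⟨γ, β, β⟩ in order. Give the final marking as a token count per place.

step 1: fire γ:  (A=3, B=2, C=4, D=4, E=1) → (A=0, B=4, C=6, D=1, E=4)
step 2: fire β:  (A=0, B=4, C=6, D=1, E=4) → (A=0, B=4, C=4, D=4, E=7)
step 3: fire β:  (A=0, B=4, C=4, D=4, E=7) → (A=0, B=4, C=2, D=7, E=10)

(A=0, B=4, C=2, D=7, E=10)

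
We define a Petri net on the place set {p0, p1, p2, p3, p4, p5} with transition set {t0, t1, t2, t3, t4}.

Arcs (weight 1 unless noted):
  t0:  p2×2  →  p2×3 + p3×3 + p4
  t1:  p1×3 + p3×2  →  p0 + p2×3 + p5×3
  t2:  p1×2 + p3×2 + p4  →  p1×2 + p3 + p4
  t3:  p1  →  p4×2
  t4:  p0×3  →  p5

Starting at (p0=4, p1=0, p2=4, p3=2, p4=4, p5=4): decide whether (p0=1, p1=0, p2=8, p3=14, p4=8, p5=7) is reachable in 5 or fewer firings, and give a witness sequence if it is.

NO — not reachable within 5 firings

depth 0: 1 marking
depth 1: 3 markings reached so far
depth 2: 5 markings reached so far
depth 3: 7 markings reached so far
depth 4: 9 markings reached so far
depth 5: 11 markings reached so far
target is not among the 11 markings reachable within 5 steps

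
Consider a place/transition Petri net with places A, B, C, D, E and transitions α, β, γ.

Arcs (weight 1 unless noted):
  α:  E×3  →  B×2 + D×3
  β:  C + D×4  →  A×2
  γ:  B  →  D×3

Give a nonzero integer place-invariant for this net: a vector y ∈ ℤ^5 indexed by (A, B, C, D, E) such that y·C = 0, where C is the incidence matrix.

Incidence matrix C (rows=places, cols=transitions):
        α    β    γ
    A   0    2    0
    B   2    0   -1
    C   0   -1    0
    D   3   -4    3
    E  -3    0    0

Candidate y = [1, 0, 2, 0, 0]; check y·C column-wise:
  col α: 1·0 + 0·2 + 2·0 + 0·3 + 0·-3 = 0
  col β: 1·2 + 2·-1 + 0·-4 = 0
  col γ: 1·0 + 0·-1 + 2·0 + 0·3 = 0

y = (A:1, B:0, C:2, D:0, E:0)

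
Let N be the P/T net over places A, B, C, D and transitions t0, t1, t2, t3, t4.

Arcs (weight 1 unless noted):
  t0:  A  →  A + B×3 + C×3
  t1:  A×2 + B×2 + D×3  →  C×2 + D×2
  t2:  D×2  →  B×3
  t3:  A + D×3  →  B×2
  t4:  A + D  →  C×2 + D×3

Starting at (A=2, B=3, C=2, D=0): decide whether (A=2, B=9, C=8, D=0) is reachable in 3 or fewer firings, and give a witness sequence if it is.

step 1: fire t0:  (A=2, B=3, C=2, D=0) → (A=2, B=6, C=5, D=0)
step 2: fire t0:  (A=2, B=6, C=5, D=0) → (A=2, B=9, C=8, D=0)

YES — reachable via ⟨t0, t0⟩ (2 firings)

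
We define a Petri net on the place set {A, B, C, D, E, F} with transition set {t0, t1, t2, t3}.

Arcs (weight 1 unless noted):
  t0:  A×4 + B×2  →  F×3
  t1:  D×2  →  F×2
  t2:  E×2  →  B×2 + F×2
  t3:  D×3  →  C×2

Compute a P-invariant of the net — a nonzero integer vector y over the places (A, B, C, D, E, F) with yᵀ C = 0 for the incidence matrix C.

y = (A:1, B:-2, C:0, D:0, E:-2, F:0)

Incidence matrix C (rows=places, cols=transitions):
       t0   t1   t2   t3
    A  -4    0    0    0
    B  -2    0    2    0
    C   0    0    0    2
    D   0   -2    0   -3
    E   0    0   -2    0
    F   3    2    2    0

Candidate y = [1, -2, 0, 0, -2, 0]; check y·C column-wise:
  col t0: 1·-4 + -2·-2 + -2·0 + 0·3 = 0
  col t1: 1·0 + -2·0 + 0·-2 + -2·0 + 0·2 = 0
  col t2: 1·0 + -2·2 + -2·-2 + 0·2 = 0
  col t3: 1·0 + -2·0 + 0·2 + 0·-3 + -2·0 = 0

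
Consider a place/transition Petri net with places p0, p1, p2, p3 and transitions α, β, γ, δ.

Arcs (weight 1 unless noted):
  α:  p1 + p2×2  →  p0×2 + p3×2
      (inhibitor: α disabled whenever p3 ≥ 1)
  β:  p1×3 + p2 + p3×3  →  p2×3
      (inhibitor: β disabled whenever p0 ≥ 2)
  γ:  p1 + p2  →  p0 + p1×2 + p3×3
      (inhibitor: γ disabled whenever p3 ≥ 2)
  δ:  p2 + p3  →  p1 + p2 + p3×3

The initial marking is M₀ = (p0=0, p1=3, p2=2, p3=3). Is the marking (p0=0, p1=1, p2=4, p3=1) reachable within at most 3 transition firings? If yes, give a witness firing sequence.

depth 0: 1 marking
depth 1: 3 markings reached so far
depth 2: 5 markings reached so far
depth 3: 7 markings reached so far
target is not among the 7 markings reachable within 3 steps

NO — not reachable within 3 firings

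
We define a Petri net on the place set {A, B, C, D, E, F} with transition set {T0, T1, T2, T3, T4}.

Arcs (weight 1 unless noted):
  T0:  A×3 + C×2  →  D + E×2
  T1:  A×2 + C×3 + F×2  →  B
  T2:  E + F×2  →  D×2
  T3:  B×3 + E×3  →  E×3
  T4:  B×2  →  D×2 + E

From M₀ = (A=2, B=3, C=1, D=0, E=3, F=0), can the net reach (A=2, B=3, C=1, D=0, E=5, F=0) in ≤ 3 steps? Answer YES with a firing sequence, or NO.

depth 0: 1 marking
depth 1: 3 markings reached so far
depth 2: 3 markings reached so far
(frontier empty at depth 2; search complete)
target is not among the 3 markings reachable within 3 steps

NO — not reachable within 3 firings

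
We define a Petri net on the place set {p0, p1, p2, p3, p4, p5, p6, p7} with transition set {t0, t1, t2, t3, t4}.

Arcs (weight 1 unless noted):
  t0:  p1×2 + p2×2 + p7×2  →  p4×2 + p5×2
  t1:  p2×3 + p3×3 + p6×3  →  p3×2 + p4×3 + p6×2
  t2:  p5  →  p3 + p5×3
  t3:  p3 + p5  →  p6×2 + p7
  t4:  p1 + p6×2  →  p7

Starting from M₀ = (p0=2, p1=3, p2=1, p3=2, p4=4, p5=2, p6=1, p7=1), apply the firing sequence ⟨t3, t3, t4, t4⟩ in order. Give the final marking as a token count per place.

(p0=2, p1=1, p2=1, p3=0, p4=4, p5=0, p6=1, p7=5)

step 1: fire t3:  (p0=2, p1=3, p2=1, p3=2, p4=4, p5=2, p6=1, p7=1) → (p0=2, p1=3, p2=1, p3=1, p4=4, p5=1, p6=3, p7=2)
step 2: fire t3:  (p0=2, p1=3, p2=1, p3=1, p4=4, p5=1, p6=3, p7=2) → (p0=2, p1=3, p2=1, p3=0, p4=4, p5=0, p6=5, p7=3)
step 3: fire t4:  (p0=2, p1=3, p2=1, p3=0, p4=4, p5=0, p6=5, p7=3) → (p0=2, p1=2, p2=1, p3=0, p4=4, p5=0, p6=3, p7=4)
step 4: fire t4:  (p0=2, p1=2, p2=1, p3=0, p4=4, p5=0, p6=3, p7=4) → (p0=2, p1=1, p2=1, p3=0, p4=4, p5=0, p6=1, p7=5)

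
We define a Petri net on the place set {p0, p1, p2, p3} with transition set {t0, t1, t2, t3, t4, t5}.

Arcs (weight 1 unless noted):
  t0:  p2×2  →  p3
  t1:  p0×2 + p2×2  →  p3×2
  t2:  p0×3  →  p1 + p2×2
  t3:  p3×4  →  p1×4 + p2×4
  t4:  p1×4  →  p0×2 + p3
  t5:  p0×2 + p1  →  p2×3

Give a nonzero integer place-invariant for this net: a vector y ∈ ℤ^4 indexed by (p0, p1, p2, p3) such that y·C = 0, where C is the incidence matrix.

y = (p0:1, p1:1, p2:1, p3:2)

Incidence matrix C (rows=places, cols=transitions):
       t0   t1   t2   t3   t4   t5
   p0   0   -2   -3    0    2   -2
   p1   0    0    1    4   -4   -1
   p2  -2   -2    2    4    0    3
   p3   1    2    0   -4    1    0

Candidate y = [1, 1, 1, 2]; check y·C column-wise:
  col t0: 1·0 + 1·0 + 1·-2 + 2·1 = 0
  col t1: 1·-2 + 1·0 + 1·-2 + 2·2 = 0
  col t2: 1·-3 + 1·1 + 1·2 + 2·0 = 0
  col t3: 1·0 + 1·4 + 1·4 + 2·-4 = 0
  col t4: 1·2 + 1·-4 + 1·0 + 2·1 = 0
  col t5: 1·-2 + 1·-1 + 1·3 + 2·0 = 0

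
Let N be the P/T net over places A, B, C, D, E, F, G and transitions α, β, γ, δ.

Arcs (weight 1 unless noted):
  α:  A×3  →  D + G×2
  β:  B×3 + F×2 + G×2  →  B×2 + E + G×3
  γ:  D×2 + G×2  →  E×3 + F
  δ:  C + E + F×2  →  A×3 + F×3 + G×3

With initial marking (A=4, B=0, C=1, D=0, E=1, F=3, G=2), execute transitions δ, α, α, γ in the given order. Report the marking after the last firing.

(A=1, B=0, C=0, D=0, E=3, F=5, G=7)

step 1: fire δ:  (A=4, B=0, C=1, D=0, E=1, F=3, G=2) → (A=7, B=0, C=0, D=0, E=0, F=4, G=5)
step 2: fire α:  (A=7, B=0, C=0, D=0, E=0, F=4, G=5) → (A=4, B=0, C=0, D=1, E=0, F=4, G=7)
step 3: fire α:  (A=4, B=0, C=0, D=1, E=0, F=4, G=7) → (A=1, B=0, C=0, D=2, E=0, F=4, G=9)
step 4: fire γ:  (A=1, B=0, C=0, D=2, E=0, F=4, G=9) → (A=1, B=0, C=0, D=0, E=3, F=5, G=7)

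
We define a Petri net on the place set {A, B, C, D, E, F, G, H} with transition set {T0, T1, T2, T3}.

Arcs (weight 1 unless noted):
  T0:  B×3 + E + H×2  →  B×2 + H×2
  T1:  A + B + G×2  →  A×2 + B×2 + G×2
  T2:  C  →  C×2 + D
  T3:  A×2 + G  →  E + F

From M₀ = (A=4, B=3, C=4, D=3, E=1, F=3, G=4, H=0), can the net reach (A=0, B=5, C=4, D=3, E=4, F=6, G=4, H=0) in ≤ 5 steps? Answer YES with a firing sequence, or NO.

NO — not reachable within 5 firings

depth 0: 1 marking
depth 1: 4 markings reached so far
depth 2: 10 markings reached so far
depth 3: 19 markings reached so far
depth 4: 31 markings reached so far
depth 5: 47 markings reached so far
target is not among the 47 markings reachable within 5 steps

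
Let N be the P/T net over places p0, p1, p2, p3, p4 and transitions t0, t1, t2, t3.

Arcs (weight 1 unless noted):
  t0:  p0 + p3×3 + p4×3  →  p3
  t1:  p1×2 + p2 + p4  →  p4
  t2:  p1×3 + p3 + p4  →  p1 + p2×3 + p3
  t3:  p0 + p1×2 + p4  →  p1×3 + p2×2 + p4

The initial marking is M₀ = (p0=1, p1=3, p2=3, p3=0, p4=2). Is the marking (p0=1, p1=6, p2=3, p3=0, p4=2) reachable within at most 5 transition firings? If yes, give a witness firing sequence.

NO — not reachable within 5 firings

depth 0: 1 marking
depth 1: 3 markings reached so far
depth 2: 4 markings reached so far
depth 3: 5 markings reached so far
depth 4: 5 markings reached so far
(frontier empty at depth 4; search complete)
target is not among the 5 markings reachable within 5 steps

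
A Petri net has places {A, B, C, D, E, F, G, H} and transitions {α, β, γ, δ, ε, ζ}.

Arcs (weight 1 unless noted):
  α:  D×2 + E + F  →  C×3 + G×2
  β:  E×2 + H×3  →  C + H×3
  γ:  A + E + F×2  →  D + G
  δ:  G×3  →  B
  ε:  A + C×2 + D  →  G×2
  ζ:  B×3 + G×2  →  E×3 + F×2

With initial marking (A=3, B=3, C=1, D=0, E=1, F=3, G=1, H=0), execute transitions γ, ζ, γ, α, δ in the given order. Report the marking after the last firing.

step 1: fire γ:  (A=3, B=3, C=1, D=0, E=1, F=3, G=1, H=0) → (A=2, B=3, C=1, D=1, E=0, F=1, G=2, H=0)
step 2: fire ζ:  (A=2, B=3, C=1, D=1, E=0, F=1, G=2, H=0) → (A=2, B=0, C=1, D=1, E=3, F=3, G=0, H=0)
step 3: fire γ:  (A=2, B=0, C=1, D=1, E=3, F=3, G=0, H=0) → (A=1, B=0, C=1, D=2, E=2, F=1, G=1, H=0)
step 4: fire α:  (A=1, B=0, C=1, D=2, E=2, F=1, G=1, H=0) → (A=1, B=0, C=4, D=0, E=1, F=0, G=3, H=0)
step 5: fire δ:  (A=1, B=0, C=4, D=0, E=1, F=0, G=3, H=0) → (A=1, B=1, C=4, D=0, E=1, F=0, G=0, H=0)

(A=1, B=1, C=4, D=0, E=1, F=0, G=0, H=0)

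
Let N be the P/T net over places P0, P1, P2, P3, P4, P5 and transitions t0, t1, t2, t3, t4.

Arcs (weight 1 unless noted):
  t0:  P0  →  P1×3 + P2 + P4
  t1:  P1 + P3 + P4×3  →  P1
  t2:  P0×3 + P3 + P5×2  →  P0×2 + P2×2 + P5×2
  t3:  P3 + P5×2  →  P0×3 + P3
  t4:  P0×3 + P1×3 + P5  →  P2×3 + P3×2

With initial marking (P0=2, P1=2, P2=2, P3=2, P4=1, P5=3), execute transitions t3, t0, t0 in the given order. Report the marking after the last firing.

step 1: fire t3:  (P0=2, P1=2, P2=2, P3=2, P4=1, P5=3) → (P0=5, P1=2, P2=2, P3=2, P4=1, P5=1)
step 2: fire t0:  (P0=5, P1=2, P2=2, P3=2, P4=1, P5=1) → (P0=4, P1=5, P2=3, P3=2, P4=2, P5=1)
step 3: fire t0:  (P0=4, P1=5, P2=3, P3=2, P4=2, P5=1) → (P0=3, P1=8, P2=4, P3=2, P4=3, P5=1)

(P0=3, P1=8, P2=4, P3=2, P4=3, P5=1)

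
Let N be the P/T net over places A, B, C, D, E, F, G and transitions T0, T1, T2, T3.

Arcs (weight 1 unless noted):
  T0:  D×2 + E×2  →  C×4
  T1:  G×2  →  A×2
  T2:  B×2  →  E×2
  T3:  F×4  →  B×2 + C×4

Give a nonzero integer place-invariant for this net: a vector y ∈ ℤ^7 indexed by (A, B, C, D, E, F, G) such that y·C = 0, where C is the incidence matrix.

Incidence matrix C (rows=places, cols=transitions):
       T0   T1   T2   T3
    A   0    2    0    0
    B   0    0   -2    2
    C   4    0    0    4
    D  -2    0    0    0
    E  -2    0    2    0
    F   0    0    0   -4
    G   0   -2    0    0

Candidate y = [0, 2, -1, -4, 2, 0, 0]; check y·C column-wise:
  col T0: 2·0 + -1·4 + -4·-2 + 2·-2 = 0
  col T1: 0·2 + 2·0 + -1·0 + -4·0 + 2·0 + 0·-2 = 0
  col T2: 2·-2 + -1·0 + -4·0 + 2·2 = 0
  col T3: 2·2 + -1·4 + -4·0 + 2·0 + 0·-4 = 0

y = (A:0, B:2, C:-1, D:-4, E:2, F:0, G:0)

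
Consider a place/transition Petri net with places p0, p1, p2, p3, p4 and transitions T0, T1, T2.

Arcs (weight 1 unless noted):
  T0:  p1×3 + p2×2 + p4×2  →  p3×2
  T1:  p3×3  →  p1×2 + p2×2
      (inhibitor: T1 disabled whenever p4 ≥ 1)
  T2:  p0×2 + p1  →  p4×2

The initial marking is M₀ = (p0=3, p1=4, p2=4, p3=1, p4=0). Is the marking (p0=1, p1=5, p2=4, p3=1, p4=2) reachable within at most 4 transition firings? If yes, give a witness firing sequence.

NO — not reachable within 4 firings

depth 0: 1 marking
depth 1: 2 markings reached so far
depth 2: 3 markings reached so far
depth 3: 4 markings reached so far
depth 4: 4 markings reached so far
(frontier empty at depth 4; search complete)
target is not among the 4 markings reachable within 4 steps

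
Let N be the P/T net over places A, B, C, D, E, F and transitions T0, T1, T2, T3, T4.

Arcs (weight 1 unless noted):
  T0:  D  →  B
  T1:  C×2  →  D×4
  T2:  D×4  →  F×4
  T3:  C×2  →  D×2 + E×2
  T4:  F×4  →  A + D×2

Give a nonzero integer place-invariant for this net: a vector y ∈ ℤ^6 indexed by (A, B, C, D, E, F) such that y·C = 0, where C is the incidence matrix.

Incidence matrix C (rows=places, cols=transitions):
       T0   T1   T2   T3   T4
    A   0    0    0    0    1
    B   1    0    0    0    0
    C   0   -2    0   -2    0
    D  -1    4   -4    2    2
    E   0    0    0    2    0
    F   0    0    4    0   -4

Candidate y = [2, 1, 2, 1, 1, 1]; check y·C column-wise:
  col T0: 2·0 + 1·1 + 2·0 + 1·-1 + 1·0 + 1·0 = 0
  col T1: 2·0 + 1·0 + 2·-2 + 1·4 + 1·0 + 1·0 = 0
  col T2: 2·0 + 1·0 + 2·0 + 1·-4 + 1·0 + 1·4 = 0
  col T3: 2·0 + 1·0 + 2·-2 + 1·2 + 1·2 + 1·0 = 0
  col T4: 2·1 + 1·0 + 2·0 + 1·2 + 1·0 + 1·-4 = 0

y = (A:2, B:1, C:2, D:1, E:1, F:1)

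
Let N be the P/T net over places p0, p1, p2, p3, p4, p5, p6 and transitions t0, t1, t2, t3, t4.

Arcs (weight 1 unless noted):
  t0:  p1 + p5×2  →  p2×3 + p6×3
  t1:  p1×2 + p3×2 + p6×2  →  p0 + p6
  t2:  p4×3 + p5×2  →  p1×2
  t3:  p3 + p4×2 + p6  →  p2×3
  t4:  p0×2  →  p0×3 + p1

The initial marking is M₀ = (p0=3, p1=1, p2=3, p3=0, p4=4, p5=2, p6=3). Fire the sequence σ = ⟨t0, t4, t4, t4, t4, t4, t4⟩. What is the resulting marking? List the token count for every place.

(p0=9, p1=6, p2=6, p3=0, p4=4, p5=0, p6=6)

step 1: fire t0:  (p0=3, p1=1, p2=3, p3=0, p4=4, p5=2, p6=3) → (p0=3, p1=0, p2=6, p3=0, p4=4, p5=0, p6=6)
step 2: fire t4:  (p0=3, p1=0, p2=6, p3=0, p4=4, p5=0, p6=6) → (p0=4, p1=1, p2=6, p3=0, p4=4, p5=0, p6=6)
step 3: fire t4:  (p0=4, p1=1, p2=6, p3=0, p4=4, p5=0, p6=6) → (p0=5, p1=2, p2=6, p3=0, p4=4, p5=0, p6=6)
step 4: fire t4:  (p0=5, p1=2, p2=6, p3=0, p4=4, p5=0, p6=6) → (p0=6, p1=3, p2=6, p3=0, p4=4, p5=0, p6=6)
step 5: fire t4:  (p0=6, p1=3, p2=6, p3=0, p4=4, p5=0, p6=6) → (p0=7, p1=4, p2=6, p3=0, p4=4, p5=0, p6=6)
step 6: fire t4:  (p0=7, p1=4, p2=6, p3=0, p4=4, p5=0, p6=6) → (p0=8, p1=5, p2=6, p3=0, p4=4, p5=0, p6=6)
step 7: fire t4:  (p0=8, p1=5, p2=6, p3=0, p4=4, p5=0, p6=6) → (p0=9, p1=6, p2=6, p3=0, p4=4, p5=0, p6=6)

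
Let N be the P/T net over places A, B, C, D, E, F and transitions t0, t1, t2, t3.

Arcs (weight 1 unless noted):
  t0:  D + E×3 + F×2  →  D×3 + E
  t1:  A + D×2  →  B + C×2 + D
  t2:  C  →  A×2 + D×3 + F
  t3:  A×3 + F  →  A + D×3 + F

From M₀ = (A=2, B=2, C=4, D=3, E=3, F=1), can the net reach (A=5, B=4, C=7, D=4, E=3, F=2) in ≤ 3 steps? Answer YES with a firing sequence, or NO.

NO — not reachable within 3 firings

depth 0: 1 marking
depth 1: 3 markings reached so far
depth 2: 8 markings reached so far
depth 3: 16 markings reached so far
target is not among the 16 markings reachable within 3 steps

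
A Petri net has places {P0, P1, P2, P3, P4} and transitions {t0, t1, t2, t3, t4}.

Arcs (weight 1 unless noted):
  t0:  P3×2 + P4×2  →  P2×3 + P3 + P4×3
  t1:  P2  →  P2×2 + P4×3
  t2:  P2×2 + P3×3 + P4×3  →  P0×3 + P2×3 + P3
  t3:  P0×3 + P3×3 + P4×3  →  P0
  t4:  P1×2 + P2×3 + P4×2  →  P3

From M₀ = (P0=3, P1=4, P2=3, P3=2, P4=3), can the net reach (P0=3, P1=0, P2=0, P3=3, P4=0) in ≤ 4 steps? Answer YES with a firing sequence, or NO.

step 1: fire t0:  (P0=3, P1=4, P2=3, P3=2, P4=3) → (P0=3, P1=4, P2=6, P3=1, P4=4)
step 2: fire t4:  (P0=3, P1=4, P2=6, P3=1, P4=4) → (P0=3, P1=2, P2=3, P3=2, P4=2)
step 3: fire t4:  (P0=3, P1=2, P2=3, P3=2, P4=2) → (P0=3, P1=0, P2=0, P3=3, P4=0)

YES — reachable via ⟨t0, t4, t4⟩ (3 firings)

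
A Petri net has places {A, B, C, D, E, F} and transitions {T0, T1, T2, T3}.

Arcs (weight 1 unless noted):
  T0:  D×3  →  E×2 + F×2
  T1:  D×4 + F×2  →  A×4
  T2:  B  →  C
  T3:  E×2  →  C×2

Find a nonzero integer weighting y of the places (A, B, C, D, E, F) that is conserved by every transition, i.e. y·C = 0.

y = (A:2, B:3, C:3, D:2, E:3, F:0)

Incidence matrix C (rows=places, cols=transitions):
       T0   T1   T2   T3
    A   0    4    0    0
    B   0    0   -1    0
    C   0    0    1    2
    D  -3   -4    0    0
    E   2    0    0   -2
    F   2   -2    0    0

Candidate y = [2, 3, 3, 2, 3, 0]; check y·C column-wise:
  col T0: 2·0 + 3·0 + 3·0 + 2·-3 + 3·2 + 0·2 = 0
  col T1: 2·4 + 3·0 + 3·0 + 2·-4 + 3·0 + 0·-2 = 0
  col T2: 2·0 + 3·-1 + 3·1 + 2·0 + 3·0 = 0
  col T3: 2·0 + 3·0 + 3·2 + 2·0 + 3·-2 = 0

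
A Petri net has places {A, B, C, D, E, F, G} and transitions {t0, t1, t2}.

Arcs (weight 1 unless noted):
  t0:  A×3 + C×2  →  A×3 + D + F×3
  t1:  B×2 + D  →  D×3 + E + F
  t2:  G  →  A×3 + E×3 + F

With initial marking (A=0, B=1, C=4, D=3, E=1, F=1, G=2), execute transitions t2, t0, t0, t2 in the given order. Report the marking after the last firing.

step 1: fire t2:  (A=0, B=1, C=4, D=3, E=1, F=1, G=2) → (A=3, B=1, C=4, D=3, E=4, F=2, G=1)
step 2: fire t0:  (A=3, B=1, C=4, D=3, E=4, F=2, G=1) → (A=3, B=1, C=2, D=4, E=4, F=5, G=1)
step 3: fire t0:  (A=3, B=1, C=2, D=4, E=4, F=5, G=1) → (A=3, B=1, C=0, D=5, E=4, F=8, G=1)
step 4: fire t2:  (A=3, B=1, C=0, D=5, E=4, F=8, G=1) → (A=6, B=1, C=0, D=5, E=7, F=9, G=0)

(A=6, B=1, C=0, D=5, E=7, F=9, G=0)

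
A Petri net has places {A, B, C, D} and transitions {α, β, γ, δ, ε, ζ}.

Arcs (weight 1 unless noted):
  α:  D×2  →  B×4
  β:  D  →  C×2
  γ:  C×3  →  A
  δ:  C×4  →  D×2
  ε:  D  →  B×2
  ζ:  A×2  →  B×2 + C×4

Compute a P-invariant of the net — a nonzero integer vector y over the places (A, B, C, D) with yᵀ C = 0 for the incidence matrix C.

y = (A:3, B:1, C:1, D:2)

Incidence matrix C (rows=places, cols=transitions):
        α    β    γ    δ    ε    ζ
    A   0    0    1    0    0   -2
    B   4    0    0    0    2    2
    C   0    2   -3   -4    0    4
    D  -2   -1    0    2   -1    0

Candidate y = [3, 1, 1, 2]; check y·C column-wise:
  col α: 3·0 + 1·4 + 1·0 + 2·-2 = 0
  col β: 3·0 + 1·0 + 1·2 + 2·-1 = 0
  col γ: 3·1 + 1·0 + 1·-3 + 2·0 = 0
  col δ: 3·0 + 1·0 + 1·-4 + 2·2 = 0
  col ε: 3·0 + 1·2 + 1·0 + 2·-1 = 0
  col ζ: 3·-2 + 1·2 + 1·4 + 2·0 = 0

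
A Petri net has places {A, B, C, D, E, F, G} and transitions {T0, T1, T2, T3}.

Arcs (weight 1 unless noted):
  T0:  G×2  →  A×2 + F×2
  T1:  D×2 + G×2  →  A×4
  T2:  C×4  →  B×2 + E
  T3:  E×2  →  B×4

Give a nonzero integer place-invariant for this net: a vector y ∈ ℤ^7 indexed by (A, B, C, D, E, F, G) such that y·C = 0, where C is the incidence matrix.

y = (A:0, B:1, C:1, D:0, E:2, F:0, G:0)

Incidence matrix C (rows=places, cols=transitions):
       T0   T1   T2   T3
    A   2    4    0    0
    B   0    0    2    4
    C   0    0   -4    0
    D   0   -2    0    0
    E   0    0    1   -2
    F   2    0    0    0
    G  -2   -2    0    0

Candidate y = [0, 1, 1, 0, 2, 0, 0]; check y·C column-wise:
  col T0: 0·2 + 1·0 + 1·0 + 2·0 + 0·2 + 0·-2 = 0
  col T1: 0·4 + 1·0 + 1·0 + 0·-2 + 2·0 + 0·-2 = 0
  col T2: 1·2 + 1·-4 + 2·1 = 0
  col T3: 1·4 + 1·0 + 2·-2 = 0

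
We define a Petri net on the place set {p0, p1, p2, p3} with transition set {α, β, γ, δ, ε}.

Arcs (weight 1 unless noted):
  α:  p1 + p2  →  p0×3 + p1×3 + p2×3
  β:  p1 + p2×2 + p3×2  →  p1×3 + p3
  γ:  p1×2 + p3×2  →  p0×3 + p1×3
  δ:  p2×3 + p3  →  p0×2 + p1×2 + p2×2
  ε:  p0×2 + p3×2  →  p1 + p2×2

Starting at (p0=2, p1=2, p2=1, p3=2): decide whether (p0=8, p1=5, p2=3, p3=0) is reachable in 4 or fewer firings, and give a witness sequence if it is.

step 1: fire α:  (p0=2, p1=2, p2=1, p3=2) → (p0=5, p1=4, p2=3, p3=2)
step 2: fire γ:  (p0=5, p1=4, p2=3, p3=2) → (p0=8, p1=5, p2=3, p3=0)

YES — reachable via ⟨α, γ⟩ (2 firings)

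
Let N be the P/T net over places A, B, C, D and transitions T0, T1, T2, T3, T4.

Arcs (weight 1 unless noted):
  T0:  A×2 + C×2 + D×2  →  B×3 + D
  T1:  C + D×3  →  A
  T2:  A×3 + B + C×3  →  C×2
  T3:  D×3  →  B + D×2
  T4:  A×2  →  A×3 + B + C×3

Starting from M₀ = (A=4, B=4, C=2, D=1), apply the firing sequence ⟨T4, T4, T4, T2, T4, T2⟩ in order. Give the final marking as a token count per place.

(A=2, B=6, C=12, D=1)

step 1: fire T4:  (A=4, B=4, C=2, D=1) → (A=5, B=5, C=5, D=1)
step 2: fire T4:  (A=5, B=5, C=5, D=1) → (A=6, B=6, C=8, D=1)
step 3: fire T4:  (A=6, B=6, C=8, D=1) → (A=7, B=7, C=11, D=1)
step 4: fire T2:  (A=7, B=7, C=11, D=1) → (A=4, B=6, C=10, D=1)
step 5: fire T4:  (A=4, B=6, C=10, D=1) → (A=5, B=7, C=13, D=1)
step 6: fire T2:  (A=5, B=7, C=13, D=1) → (A=2, B=6, C=12, D=1)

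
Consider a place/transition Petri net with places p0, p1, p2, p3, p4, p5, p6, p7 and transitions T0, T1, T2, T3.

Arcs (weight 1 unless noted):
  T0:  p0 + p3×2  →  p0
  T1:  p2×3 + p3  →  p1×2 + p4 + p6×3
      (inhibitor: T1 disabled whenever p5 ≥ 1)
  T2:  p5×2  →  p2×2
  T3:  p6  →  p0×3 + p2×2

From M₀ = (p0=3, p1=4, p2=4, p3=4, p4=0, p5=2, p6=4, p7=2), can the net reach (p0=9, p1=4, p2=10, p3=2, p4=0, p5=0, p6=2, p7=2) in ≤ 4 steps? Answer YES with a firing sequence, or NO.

step 1: fire T0:  (p0=3, p1=4, p2=4, p3=4, p4=0, p5=2, p6=4, p7=2) → (p0=3, p1=4, p2=4, p3=2, p4=0, p5=2, p6=4, p7=2)
step 2: fire T2:  (p0=3, p1=4, p2=4, p3=2, p4=0, p5=2, p6=4, p7=2) → (p0=3, p1=4, p2=6, p3=2, p4=0, p5=0, p6=4, p7=2)
step 3: fire T3:  (p0=3, p1=4, p2=6, p3=2, p4=0, p5=0, p6=4, p7=2) → (p0=6, p1=4, p2=8, p3=2, p4=0, p5=0, p6=3, p7=2)
step 4: fire T3:  (p0=6, p1=4, p2=8, p3=2, p4=0, p5=0, p6=3, p7=2) → (p0=9, p1=4, p2=10, p3=2, p4=0, p5=0, p6=2, p7=2)

YES — reachable via ⟨T0, T2, T3, T3⟩ (4 firings)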